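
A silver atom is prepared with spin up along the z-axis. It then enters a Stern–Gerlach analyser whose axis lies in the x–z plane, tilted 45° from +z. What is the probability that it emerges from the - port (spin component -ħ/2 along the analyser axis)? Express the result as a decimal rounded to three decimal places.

For spin-½, the probability of finding spin-up along an axis at angle θ to the initial spin direction is cos²(θ/2); spin-down is sin²(θ/2).
θ = 45°, so P = sin²(22.5°) ≈ 0.146.

0.146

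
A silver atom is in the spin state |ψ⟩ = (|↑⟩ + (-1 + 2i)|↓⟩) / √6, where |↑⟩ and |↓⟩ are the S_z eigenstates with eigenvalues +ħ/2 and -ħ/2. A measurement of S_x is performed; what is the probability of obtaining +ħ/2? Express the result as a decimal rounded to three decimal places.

|+x⟩ = (|↑⟩ + |↓⟩)/√2, so ⟨+x|ψ⟩ = (2i) / (√2·√6).
P = |2i|² / 12 = 4/12.

0.333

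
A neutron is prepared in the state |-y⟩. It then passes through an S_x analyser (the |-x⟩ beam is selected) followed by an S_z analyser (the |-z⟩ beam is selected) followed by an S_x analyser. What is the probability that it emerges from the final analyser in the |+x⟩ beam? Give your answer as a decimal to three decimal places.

0.125

First analyser (S_x): from |-y⟩, P(|-x⟩) = 1/2.
After stage 1 the state is |-x⟩; P(|-z⟩) = |⟨-z|-x⟩|² = 1/2.
After stage 2 the state is |-z⟩; P(|+x⟩) = |⟨+x|-z⟩|² = 1/2.
Joint probability = 1/2 × 1/2 × 1/2 = 0.125.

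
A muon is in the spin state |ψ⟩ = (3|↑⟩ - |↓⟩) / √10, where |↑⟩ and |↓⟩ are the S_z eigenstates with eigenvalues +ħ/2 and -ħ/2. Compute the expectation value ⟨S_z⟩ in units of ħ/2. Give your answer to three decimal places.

0.800

⟨σ_z⟩ = |a|² - |b|² divided by |a|²+|b|², with a, b the |↑⟩, |↓⟩ amplitudes.
= (9 - 1)/10 = 8/10.
⟨S_z⟩ = (ħ/2)·⟨σ_z⟩.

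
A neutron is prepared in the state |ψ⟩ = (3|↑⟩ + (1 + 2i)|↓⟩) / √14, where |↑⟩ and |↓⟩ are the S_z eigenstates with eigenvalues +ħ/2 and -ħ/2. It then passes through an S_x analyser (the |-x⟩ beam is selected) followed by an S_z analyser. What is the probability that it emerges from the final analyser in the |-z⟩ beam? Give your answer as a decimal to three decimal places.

0.143

First analyser (S_x): P(|-x⟩) = |⟨-x|ψ⟩|² = 8/28.
After stage 1 the state is |-x⟩; P(|-z⟩) = |⟨-z|-x⟩|² = 1/2.
Joint probability = 8/28 × 1/2 = 0.143.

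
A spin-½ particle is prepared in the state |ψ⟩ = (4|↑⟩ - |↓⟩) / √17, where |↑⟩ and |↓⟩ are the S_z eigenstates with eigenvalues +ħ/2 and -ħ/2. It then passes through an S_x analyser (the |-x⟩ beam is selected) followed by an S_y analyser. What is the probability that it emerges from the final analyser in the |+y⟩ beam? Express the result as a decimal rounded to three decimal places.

0.368

First analyser (S_x): P(|-x⟩) = |⟨-x|ψ⟩|² = 25/34.
After stage 1 the state is |-x⟩; P(|+y⟩) = |⟨+y|-x⟩|² = 1/2.
Joint probability = 25/34 × 1/2 = 0.368.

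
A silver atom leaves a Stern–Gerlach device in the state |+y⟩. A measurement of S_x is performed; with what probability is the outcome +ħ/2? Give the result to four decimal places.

In the S_z basis, |+y⟩ = (|↑⟩ + i|↓⟩)/√2 and |+x⟩ = (|↑⟩ + |↓⟩)/√2.
|⟨+x|+y⟩|² = 1/2.

0.5000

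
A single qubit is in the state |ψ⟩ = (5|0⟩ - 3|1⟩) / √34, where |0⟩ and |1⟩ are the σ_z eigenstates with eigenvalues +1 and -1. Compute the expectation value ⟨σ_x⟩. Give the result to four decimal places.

⟨σ_x⟩ = 2 Re(a* b)/(|a|²+|b|²) with a = 5, b = -3.
a* b = -15, so ⟨σ_x⟩ = -30/34.

-0.8824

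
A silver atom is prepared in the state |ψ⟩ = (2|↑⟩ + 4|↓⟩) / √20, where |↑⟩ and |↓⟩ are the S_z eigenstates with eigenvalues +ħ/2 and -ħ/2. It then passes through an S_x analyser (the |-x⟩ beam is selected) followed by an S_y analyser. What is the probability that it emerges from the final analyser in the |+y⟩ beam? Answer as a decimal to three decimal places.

First analyser (S_x): P(|-x⟩) = |⟨-x|ψ⟩|² = 4/40.
After stage 1 the state is |-x⟩; P(|+y⟩) = |⟨+y|-x⟩|² = 1/2.
Joint probability = 4/40 × 1/2 = 0.050.

0.050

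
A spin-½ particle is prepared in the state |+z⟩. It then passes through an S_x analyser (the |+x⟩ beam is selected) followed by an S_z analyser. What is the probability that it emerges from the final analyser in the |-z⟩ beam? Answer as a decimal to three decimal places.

First analyser (S_x): from |+z⟩, P(|+x⟩) = 1/2.
After stage 1 the state is |+x⟩; P(|-z⟩) = |⟨-z|+x⟩|² = 1/2.
Joint probability = 1/2 × 1/2 = 0.250.

0.250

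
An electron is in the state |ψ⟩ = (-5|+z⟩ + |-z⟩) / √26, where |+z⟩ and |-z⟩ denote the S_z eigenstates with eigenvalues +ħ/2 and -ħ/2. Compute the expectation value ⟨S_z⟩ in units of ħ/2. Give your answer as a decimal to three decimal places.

⟨σ_z⟩ = |a|² - |b|² divided by |a|²+|b|², with a, b the |+z⟩, |-z⟩ amplitudes.
= (25 - 1)/26 = 24/26.
⟨S_z⟩ = (ħ/2)·⟨σ_z⟩.

0.923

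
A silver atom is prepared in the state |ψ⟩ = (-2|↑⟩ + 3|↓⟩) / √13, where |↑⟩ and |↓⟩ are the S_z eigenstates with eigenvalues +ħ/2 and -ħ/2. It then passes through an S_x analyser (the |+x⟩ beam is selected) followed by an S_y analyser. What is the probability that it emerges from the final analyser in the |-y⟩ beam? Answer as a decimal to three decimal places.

0.019

First analyser (S_x): P(|+x⟩) = |⟨+x|ψ⟩|² = 1/26.
After stage 1 the state is |+x⟩; P(|-y⟩) = |⟨-y|+x⟩|² = 1/2.
Joint probability = 1/26 × 1/2 = 0.019.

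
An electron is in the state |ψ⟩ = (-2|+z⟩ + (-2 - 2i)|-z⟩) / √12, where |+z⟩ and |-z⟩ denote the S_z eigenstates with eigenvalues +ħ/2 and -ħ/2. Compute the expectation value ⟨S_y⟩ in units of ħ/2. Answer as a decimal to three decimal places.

0.667

⟨σ_y⟩ = 2 Im(a* b)/(|a|²+|b|²) with a = -2, b = (-2 - 2i).
a* b = (4 + 4i), so ⟨σ_y⟩ = 8/12.
⟨S_y⟩ = (ħ/2)·⟨σ_y⟩.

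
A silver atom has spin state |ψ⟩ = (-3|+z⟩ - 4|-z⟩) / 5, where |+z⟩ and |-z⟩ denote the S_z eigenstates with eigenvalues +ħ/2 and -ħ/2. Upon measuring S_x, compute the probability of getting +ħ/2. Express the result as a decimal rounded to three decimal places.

0.980

|+x⟩ = (|+z⟩ + |-z⟩)/√2, so ⟨+x|ψ⟩ = (-7) / (√2·5).
P = |-7|² / 50 = 49/50.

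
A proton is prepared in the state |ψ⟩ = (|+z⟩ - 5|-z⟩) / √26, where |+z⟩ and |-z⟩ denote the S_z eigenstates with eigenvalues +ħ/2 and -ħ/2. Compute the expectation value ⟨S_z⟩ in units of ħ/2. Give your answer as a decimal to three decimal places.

-0.923

⟨σ_z⟩ = |a|² - |b|² divided by |a|²+|b|², with a, b the |+z⟩, |-z⟩ amplitudes.
= (1 - 25)/26 = -24/26.
⟨S_z⟩ = (ħ/2)·⟨σ_z⟩.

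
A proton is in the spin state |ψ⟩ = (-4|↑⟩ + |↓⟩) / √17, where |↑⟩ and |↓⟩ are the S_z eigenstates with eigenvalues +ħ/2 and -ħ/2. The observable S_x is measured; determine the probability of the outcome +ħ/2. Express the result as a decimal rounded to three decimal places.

0.265

|+x⟩ = (|↑⟩ + |↓⟩)/√2, so ⟨+x|ψ⟩ = (-3) / (√2·√17).
P = |-3|² / 34 = 9/34.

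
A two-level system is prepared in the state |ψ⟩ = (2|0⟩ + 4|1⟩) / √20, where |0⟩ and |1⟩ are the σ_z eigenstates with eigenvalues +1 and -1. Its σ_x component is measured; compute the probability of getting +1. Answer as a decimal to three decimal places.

|+x⟩ = (|0⟩ + |1⟩)/√2, so ⟨+x|ψ⟩ = (6) / (√2·√20).
P = |6|² / 40 = 36/40.

0.900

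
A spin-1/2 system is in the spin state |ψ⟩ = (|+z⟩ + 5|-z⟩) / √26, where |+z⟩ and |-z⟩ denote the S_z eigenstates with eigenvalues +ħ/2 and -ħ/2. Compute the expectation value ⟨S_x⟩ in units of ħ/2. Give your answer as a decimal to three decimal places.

0.385

⟨σ_x⟩ = 2 Re(a* b)/(|a|²+|b|²) with a = 1, b = 5.
a* b = 5, so ⟨σ_x⟩ = 10/26.
⟨S_x⟩ = (ħ/2)·⟨σ_x⟩.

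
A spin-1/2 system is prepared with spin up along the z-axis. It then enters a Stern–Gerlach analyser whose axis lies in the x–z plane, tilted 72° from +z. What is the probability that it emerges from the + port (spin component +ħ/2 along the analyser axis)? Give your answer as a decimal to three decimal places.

For spin-½, the probability of finding spin-up along an axis at angle θ to the initial spin direction is cos²(θ/2); spin-down is sin²(θ/2).
θ = 72°, so P = cos²(36°) ≈ 0.655.

0.655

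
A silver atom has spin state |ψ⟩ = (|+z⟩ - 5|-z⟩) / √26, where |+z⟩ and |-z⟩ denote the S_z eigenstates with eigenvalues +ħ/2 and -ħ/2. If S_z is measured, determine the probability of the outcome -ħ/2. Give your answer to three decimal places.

0.962

The -ħ/2 outcome corresponds to |-z⟩. Its amplitude in |ψ⟩ is -5/√26.
P = |-5|² / 26 = 25/26.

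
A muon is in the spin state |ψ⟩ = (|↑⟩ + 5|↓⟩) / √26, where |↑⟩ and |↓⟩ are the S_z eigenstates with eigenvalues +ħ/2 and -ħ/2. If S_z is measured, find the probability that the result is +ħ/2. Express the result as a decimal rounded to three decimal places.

The +ħ/2 outcome corresponds to |↑⟩. Its amplitude in |ψ⟩ is 1/√26.
P = |1|² / 26 = 1/26.

0.038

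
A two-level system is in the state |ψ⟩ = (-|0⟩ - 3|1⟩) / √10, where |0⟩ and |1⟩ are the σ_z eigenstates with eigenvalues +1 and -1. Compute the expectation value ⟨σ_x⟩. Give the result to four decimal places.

0.6000

⟨σ_x⟩ = 2 Re(a* b)/(|a|²+|b|²) with a = -1, b = -3.
a* b = 3, so ⟨σ_x⟩ = 6/10.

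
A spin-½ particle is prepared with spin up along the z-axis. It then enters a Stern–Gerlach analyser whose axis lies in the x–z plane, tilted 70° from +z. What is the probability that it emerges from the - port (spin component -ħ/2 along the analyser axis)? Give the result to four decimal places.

For spin-½, the probability of finding spin-up along an axis at angle θ to the initial spin direction is cos²(θ/2); spin-down is sin²(θ/2).
θ = 70°, so P = sin²(35°) ≈ 0.3290.

0.3290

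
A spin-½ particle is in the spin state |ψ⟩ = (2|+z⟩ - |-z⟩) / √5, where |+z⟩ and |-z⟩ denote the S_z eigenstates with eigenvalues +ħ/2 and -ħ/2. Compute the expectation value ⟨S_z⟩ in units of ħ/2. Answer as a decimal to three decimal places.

0.600

⟨σ_z⟩ = |a|² - |b|² divided by |a|²+|b|², with a, b the |+z⟩, |-z⟩ amplitudes.
= (4 - 1)/5 = 3/5.
⟨S_z⟩ = (ħ/2)·⟨σ_z⟩.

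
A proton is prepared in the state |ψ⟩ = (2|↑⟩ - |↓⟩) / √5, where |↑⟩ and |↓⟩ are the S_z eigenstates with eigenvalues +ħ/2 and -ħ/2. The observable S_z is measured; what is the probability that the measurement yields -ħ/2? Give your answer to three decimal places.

The -ħ/2 outcome corresponds to |↓⟩. Its amplitude in |ψ⟩ is -1/√5.
P = |-1|² / 5 = 1/5.

0.200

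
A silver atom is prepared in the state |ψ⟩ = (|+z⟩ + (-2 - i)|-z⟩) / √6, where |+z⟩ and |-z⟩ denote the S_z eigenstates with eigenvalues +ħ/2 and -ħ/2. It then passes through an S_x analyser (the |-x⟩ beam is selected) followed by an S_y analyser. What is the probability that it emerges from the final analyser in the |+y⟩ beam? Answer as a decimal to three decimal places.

First analyser (S_x): P(|-x⟩) = |⟨-x|ψ⟩|² = 10/12.
After stage 1 the state is |-x⟩; P(|+y⟩) = |⟨+y|-x⟩|² = 1/2.
Joint probability = 10/12 × 1/2 = 0.417.

0.417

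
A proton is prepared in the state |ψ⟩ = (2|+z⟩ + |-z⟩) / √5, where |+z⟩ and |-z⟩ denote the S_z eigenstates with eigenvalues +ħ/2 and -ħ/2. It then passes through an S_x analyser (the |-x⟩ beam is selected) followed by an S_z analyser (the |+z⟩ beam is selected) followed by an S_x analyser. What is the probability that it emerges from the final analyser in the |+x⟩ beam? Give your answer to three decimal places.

0.025

First analyser (S_x): P(|-x⟩) = |⟨-x|ψ⟩|² = 1/10.
After stage 1 the state is |-x⟩; P(|+z⟩) = |⟨+z|-x⟩|² = 1/2.
After stage 2 the state is |+z⟩; P(|+x⟩) = |⟨+x|+z⟩|² = 1/2.
Joint probability = 1/10 × 1/2 × 1/2 = 0.025.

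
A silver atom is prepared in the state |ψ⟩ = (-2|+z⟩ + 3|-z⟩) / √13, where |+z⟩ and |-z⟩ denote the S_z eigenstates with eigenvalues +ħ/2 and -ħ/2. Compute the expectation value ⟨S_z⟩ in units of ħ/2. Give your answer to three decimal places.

-0.385

⟨σ_z⟩ = |a|² - |b|² divided by |a|²+|b|², with a, b the |+z⟩, |-z⟩ amplitudes.
= (4 - 9)/13 = -5/13.
⟨S_z⟩ = (ħ/2)·⟨σ_z⟩.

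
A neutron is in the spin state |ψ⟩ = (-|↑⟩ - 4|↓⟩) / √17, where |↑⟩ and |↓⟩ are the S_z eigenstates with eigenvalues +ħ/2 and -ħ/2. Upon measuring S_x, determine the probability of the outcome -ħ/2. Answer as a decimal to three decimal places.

|-x⟩ = (|↑⟩ - |↓⟩)/√2, so ⟨-x|ψ⟩ = (3) / (√2·√17).
P = |3|² / 34 = 9/34.

0.265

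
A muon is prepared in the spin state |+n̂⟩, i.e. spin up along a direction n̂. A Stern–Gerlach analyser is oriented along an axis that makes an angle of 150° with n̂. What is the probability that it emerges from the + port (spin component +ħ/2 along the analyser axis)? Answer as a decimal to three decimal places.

For spin-½, the probability of finding spin-up along an axis at angle θ to the initial spin direction is cos²(θ/2); spin-down is sin²(θ/2).
θ = 150°, so P = cos²(75°) ≈ 0.067.

0.067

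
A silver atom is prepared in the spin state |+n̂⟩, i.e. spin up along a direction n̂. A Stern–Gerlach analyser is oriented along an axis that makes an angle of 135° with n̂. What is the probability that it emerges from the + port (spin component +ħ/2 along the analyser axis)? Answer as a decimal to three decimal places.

0.146

For spin-½, the probability of finding spin-up along an axis at angle θ to the initial spin direction is cos²(θ/2); spin-down is sin²(θ/2).
θ = 135°, so P = cos²(67.5°) ≈ 0.146.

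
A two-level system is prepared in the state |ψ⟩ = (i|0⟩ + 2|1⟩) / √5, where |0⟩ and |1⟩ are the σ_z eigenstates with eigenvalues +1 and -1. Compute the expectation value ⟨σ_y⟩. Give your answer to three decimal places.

⟨σ_y⟩ = 2 Im(a* b)/(|a|²+|b|²) with a = i, b = 2.
a* b = -2i, so ⟨σ_y⟩ = -4/5.

-0.800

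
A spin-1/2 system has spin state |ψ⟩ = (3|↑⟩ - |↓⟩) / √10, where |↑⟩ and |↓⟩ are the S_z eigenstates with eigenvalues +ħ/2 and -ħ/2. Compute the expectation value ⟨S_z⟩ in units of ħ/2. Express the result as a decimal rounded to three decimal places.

0.800

⟨σ_z⟩ = |a|² - |b|² divided by |a|²+|b|², with a, b the |↑⟩, |↓⟩ amplitudes.
= (9 - 1)/10 = 8/10.
⟨S_z⟩ = (ħ/2)·⟨σ_z⟩.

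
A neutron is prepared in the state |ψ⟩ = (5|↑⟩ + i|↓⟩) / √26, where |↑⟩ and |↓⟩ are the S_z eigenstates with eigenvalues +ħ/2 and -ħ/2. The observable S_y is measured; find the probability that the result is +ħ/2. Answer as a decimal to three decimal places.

0.692

|+y⟩ = (|↑⟩ + i|↓⟩)/√2, so ⟨+y|ψ⟩ = (6) / (√2·√26).
P = |6|² / 52 = 36/52.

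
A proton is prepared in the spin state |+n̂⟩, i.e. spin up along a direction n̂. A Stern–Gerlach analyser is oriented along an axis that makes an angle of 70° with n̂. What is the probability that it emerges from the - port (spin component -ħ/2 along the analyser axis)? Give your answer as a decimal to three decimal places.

For spin-½, the probability of finding spin-up along an axis at angle θ to the initial spin direction is cos²(θ/2); spin-down is sin²(θ/2).
θ = 70°, so P = sin²(35°) ≈ 0.329.

0.329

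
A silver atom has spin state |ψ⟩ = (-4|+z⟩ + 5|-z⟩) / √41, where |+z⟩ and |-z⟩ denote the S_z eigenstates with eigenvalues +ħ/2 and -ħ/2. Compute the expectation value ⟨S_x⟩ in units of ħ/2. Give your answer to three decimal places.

-0.976

⟨σ_x⟩ = 2 Re(a* b)/(|a|²+|b|²) with a = -4, b = 5.
a* b = -20, so ⟨σ_x⟩ = -40/41.
⟨S_x⟩ = (ħ/2)·⟨σ_x⟩.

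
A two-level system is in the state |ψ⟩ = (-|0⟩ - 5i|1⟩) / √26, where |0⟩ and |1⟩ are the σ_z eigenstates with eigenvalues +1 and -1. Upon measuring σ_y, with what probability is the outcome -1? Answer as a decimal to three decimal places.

|-y⟩ = (|0⟩ - i|1⟩)/√2, so ⟨-y|ψ⟩ = (4) / (√2·√26).
P = |4|² / 52 = 16/52.

0.308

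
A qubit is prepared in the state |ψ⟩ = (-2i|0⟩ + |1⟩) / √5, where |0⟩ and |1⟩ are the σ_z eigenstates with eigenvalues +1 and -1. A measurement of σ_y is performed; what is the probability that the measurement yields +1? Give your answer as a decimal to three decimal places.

|+y⟩ = (|0⟩ + i|1⟩)/√2, so ⟨+y|ψ⟩ = (-3i) / (√2·√5).
P = |-3i|² / 10 = 9/10.

0.900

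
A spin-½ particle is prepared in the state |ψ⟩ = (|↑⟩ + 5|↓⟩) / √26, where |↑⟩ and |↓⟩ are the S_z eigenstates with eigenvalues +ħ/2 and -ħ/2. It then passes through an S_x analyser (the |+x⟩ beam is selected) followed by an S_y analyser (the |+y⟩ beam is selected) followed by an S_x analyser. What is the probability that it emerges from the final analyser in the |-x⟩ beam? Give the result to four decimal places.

0.1731

First analyser (S_x): P(|+x⟩) = |⟨+x|ψ⟩|² = 36/52.
After stage 1 the state is |+x⟩; P(|+y⟩) = |⟨+y|+x⟩|² = 1/2.
After stage 2 the state is |+y⟩; P(|-x⟩) = |⟨-x|+y⟩|² = 1/2.
Joint probability = 36/52 × 1/2 × 1/2 = 0.1731.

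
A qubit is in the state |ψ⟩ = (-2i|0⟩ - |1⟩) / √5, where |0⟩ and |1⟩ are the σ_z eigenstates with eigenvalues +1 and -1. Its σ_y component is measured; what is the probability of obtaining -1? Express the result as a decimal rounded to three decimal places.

|-y⟩ = (|0⟩ - i|1⟩)/√2, so ⟨-y|ψ⟩ = (-3i) / (√2·√5).
P = |-3i|² / 10 = 9/10.

0.900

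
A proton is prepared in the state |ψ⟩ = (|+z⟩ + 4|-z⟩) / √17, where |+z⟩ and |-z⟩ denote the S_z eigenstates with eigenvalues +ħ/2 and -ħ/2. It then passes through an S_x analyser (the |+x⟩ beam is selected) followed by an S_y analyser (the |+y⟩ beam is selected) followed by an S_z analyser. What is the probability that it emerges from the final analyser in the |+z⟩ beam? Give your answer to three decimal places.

0.184

First analyser (S_x): P(|+x⟩) = |⟨+x|ψ⟩|² = 25/34.
After stage 1 the state is |+x⟩; P(|+y⟩) = |⟨+y|+x⟩|² = 1/2.
After stage 2 the state is |+y⟩; P(|+z⟩) = |⟨+z|+y⟩|² = 1/2.
Joint probability = 25/34 × 1/2 × 1/2 = 0.184.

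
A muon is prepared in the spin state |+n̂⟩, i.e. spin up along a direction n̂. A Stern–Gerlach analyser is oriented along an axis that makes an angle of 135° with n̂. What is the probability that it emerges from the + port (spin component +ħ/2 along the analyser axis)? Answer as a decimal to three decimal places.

For spin-½, the probability of finding spin-up along an axis at angle θ to the initial spin direction is cos²(θ/2); spin-down is sin²(θ/2).
θ = 135°, so P = cos²(67.5°) ≈ 0.146.

0.146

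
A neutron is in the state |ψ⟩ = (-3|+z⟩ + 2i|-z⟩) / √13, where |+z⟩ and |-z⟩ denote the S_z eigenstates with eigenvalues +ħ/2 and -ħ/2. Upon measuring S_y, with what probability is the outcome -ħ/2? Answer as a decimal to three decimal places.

0.962

|-y⟩ = (|+z⟩ - i|-z⟩)/√2, so ⟨-y|ψ⟩ = (-5) / (√2·√13).
P = |-5|² / 26 = 25/26.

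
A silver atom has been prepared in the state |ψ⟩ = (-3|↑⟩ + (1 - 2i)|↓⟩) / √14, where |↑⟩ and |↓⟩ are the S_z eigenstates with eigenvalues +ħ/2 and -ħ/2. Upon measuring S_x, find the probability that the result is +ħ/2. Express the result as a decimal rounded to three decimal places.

|+x⟩ = (|↑⟩ + |↓⟩)/√2, so ⟨+x|ψ⟩ = (-2 - 2i) / (√2·√14).
P = |-2 - 2i|² / 28 = 8/28.

0.286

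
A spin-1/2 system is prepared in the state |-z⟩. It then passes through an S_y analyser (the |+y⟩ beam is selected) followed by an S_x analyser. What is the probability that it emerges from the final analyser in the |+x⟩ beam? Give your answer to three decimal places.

First analyser (S_y): from |-z⟩, P(|+y⟩) = 1/2.
After stage 1 the state is |+y⟩; P(|+x⟩) = |⟨+x|+y⟩|² = 1/2.
Joint probability = 1/2 × 1/2 = 0.250.

0.250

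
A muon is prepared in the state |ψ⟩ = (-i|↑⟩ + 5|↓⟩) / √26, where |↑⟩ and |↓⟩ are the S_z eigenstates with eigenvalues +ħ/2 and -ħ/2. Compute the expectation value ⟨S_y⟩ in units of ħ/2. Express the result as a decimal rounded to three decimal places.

⟨σ_y⟩ = 2 Im(a* b)/(|a|²+|b|²) with a = -i, b = 5.
a* b = 5i, so ⟨σ_y⟩ = 10/26.
⟨S_y⟩ = (ħ/2)·⟨σ_y⟩.

0.385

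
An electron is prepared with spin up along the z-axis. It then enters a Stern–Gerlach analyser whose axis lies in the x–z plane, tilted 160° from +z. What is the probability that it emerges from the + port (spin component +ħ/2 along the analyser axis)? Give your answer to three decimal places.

For spin-½, the probability of finding spin-up along an axis at angle θ to the initial spin direction is cos²(θ/2); spin-down is sin²(θ/2).
θ = 160°, so P = cos²(80°) ≈ 0.030.

0.030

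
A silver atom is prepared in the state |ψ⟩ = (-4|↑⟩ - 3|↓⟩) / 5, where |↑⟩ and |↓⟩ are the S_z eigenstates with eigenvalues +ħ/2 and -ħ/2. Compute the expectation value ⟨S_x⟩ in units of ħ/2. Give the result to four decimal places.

⟨σ_x⟩ = 2 Re(a* b)/(|a|²+|b|²) with a = -4, b = -3.
a* b = 12, so ⟨σ_x⟩ = 24/25.
⟨S_x⟩ = (ħ/2)·⟨σ_x⟩.

0.9600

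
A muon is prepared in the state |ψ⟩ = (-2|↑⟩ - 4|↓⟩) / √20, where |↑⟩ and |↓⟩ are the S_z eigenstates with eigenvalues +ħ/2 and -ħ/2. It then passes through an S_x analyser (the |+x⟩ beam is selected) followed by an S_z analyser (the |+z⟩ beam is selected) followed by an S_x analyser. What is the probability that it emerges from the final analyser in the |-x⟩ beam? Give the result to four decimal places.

0.2250

First analyser (S_x): P(|+x⟩) = |⟨+x|ψ⟩|² = 36/40.
After stage 1 the state is |+x⟩; P(|+z⟩) = |⟨+z|+x⟩|² = 1/2.
After stage 2 the state is |+z⟩; P(|-x⟩) = |⟨-x|+z⟩|² = 1/2.
Joint probability = 36/40 × 1/2 × 1/2 = 0.2250.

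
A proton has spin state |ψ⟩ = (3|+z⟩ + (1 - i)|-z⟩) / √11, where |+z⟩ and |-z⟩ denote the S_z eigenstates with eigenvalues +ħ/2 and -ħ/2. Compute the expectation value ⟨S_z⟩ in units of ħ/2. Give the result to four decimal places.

⟨σ_z⟩ = |a|² - |b|² divided by |a|²+|b|², with a, b the |+z⟩, |-z⟩ amplitudes.
= (9 - 2)/11 = 7/11.
⟨S_z⟩ = (ħ/2)·⟨σ_z⟩.

0.6364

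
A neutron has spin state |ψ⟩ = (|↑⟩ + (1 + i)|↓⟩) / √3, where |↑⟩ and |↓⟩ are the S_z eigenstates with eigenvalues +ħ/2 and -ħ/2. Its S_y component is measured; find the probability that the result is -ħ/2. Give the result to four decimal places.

|-y⟩ = (|↑⟩ - i|↓⟩)/√2, so ⟨-y|ψ⟩ = (i) / (√2·√3).
P = |i|² / 6 = 1/6.

0.1667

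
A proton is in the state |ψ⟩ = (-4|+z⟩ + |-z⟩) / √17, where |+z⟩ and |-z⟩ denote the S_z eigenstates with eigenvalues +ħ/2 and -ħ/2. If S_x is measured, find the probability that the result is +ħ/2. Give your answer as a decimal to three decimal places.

|+x⟩ = (|+z⟩ + |-z⟩)/√2, so ⟨+x|ψ⟩ = (-3) / (√2·√17).
P = |-3|² / 34 = 9/34.

0.265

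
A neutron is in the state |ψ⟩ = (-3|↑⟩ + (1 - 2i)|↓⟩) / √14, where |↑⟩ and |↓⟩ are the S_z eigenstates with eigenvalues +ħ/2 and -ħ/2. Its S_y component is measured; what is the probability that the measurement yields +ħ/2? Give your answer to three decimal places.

0.929

|+y⟩ = (|↑⟩ + i|↓⟩)/√2, so ⟨+y|ψ⟩ = (-5 - i) / (√2·√14).
P = |-5 - i|² / 28 = 26/28.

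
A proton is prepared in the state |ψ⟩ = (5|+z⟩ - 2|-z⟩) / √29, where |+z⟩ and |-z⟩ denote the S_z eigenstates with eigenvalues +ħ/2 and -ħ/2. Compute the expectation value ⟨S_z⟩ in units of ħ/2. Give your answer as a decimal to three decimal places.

⟨σ_z⟩ = |a|² - |b|² divided by |a|²+|b|², with a, b the |+z⟩, |-z⟩ amplitudes.
= (25 - 4)/29 = 21/29.
⟨S_z⟩ = (ħ/2)·⟨σ_z⟩.

0.724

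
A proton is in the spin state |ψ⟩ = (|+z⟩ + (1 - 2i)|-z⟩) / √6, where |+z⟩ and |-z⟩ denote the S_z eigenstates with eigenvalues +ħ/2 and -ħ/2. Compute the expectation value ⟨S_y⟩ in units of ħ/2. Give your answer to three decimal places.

⟨σ_y⟩ = 2 Im(a* b)/(|a|²+|b|²) with a = 1, b = (1 - 2i).
a* b = (1 - 2i), so ⟨σ_y⟩ = -4/6.
⟨S_y⟩ = (ħ/2)·⟨σ_y⟩.

-0.667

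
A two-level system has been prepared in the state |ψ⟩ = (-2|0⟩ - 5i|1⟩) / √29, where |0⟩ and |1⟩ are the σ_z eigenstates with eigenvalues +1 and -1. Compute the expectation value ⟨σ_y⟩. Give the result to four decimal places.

0.6897

⟨σ_y⟩ = 2 Im(a* b)/(|a|²+|b|²) with a = -2, b = -5i.
a* b = 10i, so ⟨σ_y⟩ = 20/29.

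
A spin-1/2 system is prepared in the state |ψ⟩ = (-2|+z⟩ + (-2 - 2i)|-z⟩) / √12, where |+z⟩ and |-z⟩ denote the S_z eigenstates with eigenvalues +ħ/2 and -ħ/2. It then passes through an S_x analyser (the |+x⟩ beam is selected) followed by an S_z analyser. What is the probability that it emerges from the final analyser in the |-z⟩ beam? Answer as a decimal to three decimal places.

First analyser (S_x): P(|+x⟩) = |⟨+x|ψ⟩|² = 20/24.
After stage 1 the state is |+x⟩; P(|-z⟩) = |⟨-z|+x⟩|² = 1/2.
Joint probability = 20/24 × 1/2 = 0.417.

0.417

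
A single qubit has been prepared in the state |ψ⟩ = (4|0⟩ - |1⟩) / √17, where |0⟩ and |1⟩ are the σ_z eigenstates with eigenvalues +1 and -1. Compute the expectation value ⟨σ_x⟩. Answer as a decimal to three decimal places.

-0.471

⟨σ_x⟩ = 2 Re(a* b)/(|a|²+|b|²) with a = 4, b = -1.
a* b = -4, so ⟨σ_x⟩ = -8/17.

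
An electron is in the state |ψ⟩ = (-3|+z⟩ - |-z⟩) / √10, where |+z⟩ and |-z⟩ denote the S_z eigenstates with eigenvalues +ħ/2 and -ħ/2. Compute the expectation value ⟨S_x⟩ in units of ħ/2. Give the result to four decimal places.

0.6000

⟨σ_x⟩ = 2 Re(a* b)/(|a|²+|b|²) with a = -3, b = -1.
a* b = 3, so ⟨σ_x⟩ = 6/10.
⟨S_x⟩ = (ħ/2)·⟨σ_x⟩.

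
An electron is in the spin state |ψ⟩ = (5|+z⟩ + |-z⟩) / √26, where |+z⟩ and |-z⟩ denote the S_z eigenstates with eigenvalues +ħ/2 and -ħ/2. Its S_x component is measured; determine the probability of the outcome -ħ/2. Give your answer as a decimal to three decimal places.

0.308

|-x⟩ = (|+z⟩ - |-z⟩)/√2, so ⟨-x|ψ⟩ = (4) / (√2·√26).
P = |4|² / 52 = 16/52.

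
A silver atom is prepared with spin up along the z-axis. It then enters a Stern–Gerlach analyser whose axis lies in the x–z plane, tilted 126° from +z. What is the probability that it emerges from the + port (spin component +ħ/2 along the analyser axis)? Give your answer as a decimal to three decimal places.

0.206

For spin-½, the probability of finding spin-up along an axis at angle θ to the initial spin direction is cos²(θ/2); spin-down is sin²(θ/2).
θ = 126°, so P = cos²(63°) ≈ 0.206.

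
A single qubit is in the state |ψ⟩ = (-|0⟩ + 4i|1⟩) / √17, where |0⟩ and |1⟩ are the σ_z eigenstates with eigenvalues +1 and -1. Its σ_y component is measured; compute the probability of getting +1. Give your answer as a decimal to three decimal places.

|+y⟩ = (|0⟩ + i|1⟩)/√2, so ⟨+y|ψ⟩ = (3) / (√2·√17).
P = |3|² / 34 = 9/34.

0.265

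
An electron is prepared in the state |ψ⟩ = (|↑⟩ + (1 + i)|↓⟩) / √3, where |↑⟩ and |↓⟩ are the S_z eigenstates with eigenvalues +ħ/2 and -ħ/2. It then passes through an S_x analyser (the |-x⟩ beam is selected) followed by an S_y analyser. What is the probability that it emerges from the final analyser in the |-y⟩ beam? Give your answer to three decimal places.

0.083

First analyser (S_x): P(|-x⟩) = |⟨-x|ψ⟩|² = 1/6.
After stage 1 the state is |-x⟩; P(|-y⟩) = |⟨-y|-x⟩|² = 1/2.
Joint probability = 1/6 × 1/2 = 0.083.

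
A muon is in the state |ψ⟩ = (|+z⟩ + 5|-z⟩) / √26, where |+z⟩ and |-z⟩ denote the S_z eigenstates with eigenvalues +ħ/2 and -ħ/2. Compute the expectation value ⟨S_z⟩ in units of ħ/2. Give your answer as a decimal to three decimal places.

-0.923

⟨σ_z⟩ = |a|² - |b|² divided by |a|²+|b|², with a, b the |+z⟩, |-z⟩ amplitudes.
= (1 - 25)/26 = -24/26.
⟨S_z⟩ = (ħ/2)·⟨σ_z⟩.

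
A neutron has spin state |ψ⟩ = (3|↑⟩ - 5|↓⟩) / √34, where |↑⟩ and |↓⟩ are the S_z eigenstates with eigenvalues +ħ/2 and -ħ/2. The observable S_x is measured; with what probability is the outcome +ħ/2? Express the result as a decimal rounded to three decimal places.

0.059

|+x⟩ = (|↑⟩ + |↓⟩)/√2, so ⟨+x|ψ⟩ = (-2) / (√2·√34).
P = |-2|² / 68 = 4/68.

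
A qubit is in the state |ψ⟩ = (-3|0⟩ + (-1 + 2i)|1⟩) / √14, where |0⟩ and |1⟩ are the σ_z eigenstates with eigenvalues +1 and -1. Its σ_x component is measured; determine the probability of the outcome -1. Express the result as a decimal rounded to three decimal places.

0.286

|-x⟩ = (|0⟩ - |1⟩)/√2, so ⟨-x|ψ⟩ = (-2 - 2i) / (√2·√14).
P = |-2 - 2i|² / 28 = 8/28.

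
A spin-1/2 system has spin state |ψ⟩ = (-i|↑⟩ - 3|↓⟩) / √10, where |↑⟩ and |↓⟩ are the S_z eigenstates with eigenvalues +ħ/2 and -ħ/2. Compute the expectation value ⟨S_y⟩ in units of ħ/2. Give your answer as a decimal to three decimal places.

⟨σ_y⟩ = 2 Im(a* b)/(|a|²+|b|²) with a = -i, b = -3.
a* b = -3i, so ⟨σ_y⟩ = -6/10.
⟨S_y⟩ = (ħ/2)·⟨σ_y⟩.

-0.600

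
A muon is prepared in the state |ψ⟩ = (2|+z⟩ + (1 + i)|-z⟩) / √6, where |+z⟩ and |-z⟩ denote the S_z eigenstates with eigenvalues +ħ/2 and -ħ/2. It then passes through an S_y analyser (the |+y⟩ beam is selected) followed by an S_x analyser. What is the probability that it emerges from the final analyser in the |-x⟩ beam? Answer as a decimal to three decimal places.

First analyser (S_y): P(|+y⟩) = |⟨+y|ψ⟩|² = 10/12.
After stage 1 the state is |+y⟩; P(|-x⟩) = |⟨-x|+y⟩|² = 1/2.
Joint probability = 10/12 × 1/2 = 0.417.

0.417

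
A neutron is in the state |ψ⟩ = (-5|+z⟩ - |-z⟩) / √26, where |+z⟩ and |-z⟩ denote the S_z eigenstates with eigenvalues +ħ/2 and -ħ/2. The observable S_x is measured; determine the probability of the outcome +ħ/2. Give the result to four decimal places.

|+x⟩ = (|+z⟩ + |-z⟩)/√2, so ⟨+x|ψ⟩ = (-6) / (√2·√26).
P = |-6|² / 52 = 36/52.

0.6923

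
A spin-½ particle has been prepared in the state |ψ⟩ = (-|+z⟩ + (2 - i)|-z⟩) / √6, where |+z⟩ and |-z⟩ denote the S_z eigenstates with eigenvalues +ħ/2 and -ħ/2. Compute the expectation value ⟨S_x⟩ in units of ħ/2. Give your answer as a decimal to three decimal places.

⟨σ_x⟩ = 2 Re(a* b)/(|a|²+|b|²) with a = -1, b = (2 - i).
a* b = (-2 + i), so ⟨σ_x⟩ = -4/6.
⟨S_x⟩ = (ħ/2)·⟨σ_x⟩.

-0.667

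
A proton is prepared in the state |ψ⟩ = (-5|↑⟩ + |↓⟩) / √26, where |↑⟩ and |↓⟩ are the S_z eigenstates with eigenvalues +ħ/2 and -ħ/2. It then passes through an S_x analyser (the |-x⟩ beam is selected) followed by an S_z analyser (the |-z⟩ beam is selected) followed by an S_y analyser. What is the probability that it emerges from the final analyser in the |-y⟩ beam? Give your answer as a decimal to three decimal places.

0.173

First analyser (S_x): P(|-x⟩) = |⟨-x|ψ⟩|² = 36/52.
After stage 1 the state is |-x⟩; P(|-z⟩) = |⟨-z|-x⟩|² = 1/2.
After stage 2 the state is |-z⟩; P(|-y⟩) = |⟨-y|-z⟩|² = 1/2.
Joint probability = 36/52 × 1/2 × 1/2 = 0.173.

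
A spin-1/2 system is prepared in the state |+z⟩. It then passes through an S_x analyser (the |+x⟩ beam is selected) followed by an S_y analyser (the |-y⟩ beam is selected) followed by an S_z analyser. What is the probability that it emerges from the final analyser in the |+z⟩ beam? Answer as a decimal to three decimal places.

0.125

First analyser (S_x): from |+z⟩, P(|+x⟩) = 1/2.
After stage 1 the state is |+x⟩; P(|-y⟩) = |⟨-y|+x⟩|² = 1/2.
After stage 2 the state is |-y⟩; P(|+z⟩) = |⟨+z|-y⟩|² = 1/2.
Joint probability = 1/2 × 1/2 × 1/2 = 0.125.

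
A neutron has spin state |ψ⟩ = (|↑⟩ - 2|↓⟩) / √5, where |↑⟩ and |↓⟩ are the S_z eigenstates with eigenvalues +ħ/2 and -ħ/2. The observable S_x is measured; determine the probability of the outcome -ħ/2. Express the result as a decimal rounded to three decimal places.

0.900

|-x⟩ = (|↑⟩ - |↓⟩)/√2, so ⟨-x|ψ⟩ = (3) / (√2·√5).
P = |3|² / 10 = 9/10.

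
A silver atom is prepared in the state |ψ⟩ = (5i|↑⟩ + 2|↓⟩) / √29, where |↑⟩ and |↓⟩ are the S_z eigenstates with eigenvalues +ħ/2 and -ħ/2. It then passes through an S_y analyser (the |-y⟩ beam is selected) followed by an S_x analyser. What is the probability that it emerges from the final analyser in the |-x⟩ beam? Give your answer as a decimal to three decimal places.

First analyser (S_y): P(|-y⟩) = |⟨-y|ψ⟩|² = 49/58.
After stage 1 the state is |-y⟩; P(|-x⟩) = |⟨-x|-y⟩|² = 1/2.
Joint probability = 49/58 × 1/2 = 0.422.

0.422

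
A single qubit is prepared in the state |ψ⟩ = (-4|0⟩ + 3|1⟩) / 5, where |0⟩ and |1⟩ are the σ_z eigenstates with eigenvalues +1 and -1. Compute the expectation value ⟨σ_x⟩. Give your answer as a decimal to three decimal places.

-0.960

⟨σ_x⟩ = 2 Re(a* b)/(|a|²+|b|²) with a = -4, b = 3.
a* b = -12, so ⟨σ_x⟩ = -24/25.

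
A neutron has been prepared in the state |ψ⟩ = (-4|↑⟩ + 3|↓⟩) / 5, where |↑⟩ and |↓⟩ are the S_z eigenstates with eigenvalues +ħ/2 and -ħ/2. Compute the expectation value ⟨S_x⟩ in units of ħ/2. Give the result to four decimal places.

-0.9600

⟨σ_x⟩ = 2 Re(a* b)/(|a|²+|b|²) with a = -4, b = 3.
a* b = -12, so ⟨σ_x⟩ = -24/25.
⟨S_x⟩ = (ħ/2)·⟨σ_x⟩.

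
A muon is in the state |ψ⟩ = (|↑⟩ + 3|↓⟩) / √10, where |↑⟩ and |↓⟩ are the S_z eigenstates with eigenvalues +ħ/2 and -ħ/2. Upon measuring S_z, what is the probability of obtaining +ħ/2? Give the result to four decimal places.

The +ħ/2 outcome corresponds to |↑⟩. Its amplitude in |ψ⟩ is 1/√10.
P = |1|² / 10 = 1/10.

0.1000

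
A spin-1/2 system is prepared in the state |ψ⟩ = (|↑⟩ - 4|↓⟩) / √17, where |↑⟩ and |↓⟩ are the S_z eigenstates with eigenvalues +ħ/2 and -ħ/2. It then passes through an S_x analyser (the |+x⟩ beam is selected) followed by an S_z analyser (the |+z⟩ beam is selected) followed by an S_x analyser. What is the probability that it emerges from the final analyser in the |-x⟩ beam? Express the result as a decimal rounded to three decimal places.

0.066

First analyser (S_x): P(|+x⟩) = |⟨+x|ψ⟩|² = 9/34.
After stage 1 the state is |+x⟩; P(|+z⟩) = |⟨+z|+x⟩|² = 1/2.
After stage 2 the state is |+z⟩; P(|-x⟩) = |⟨-x|+z⟩|² = 1/2.
Joint probability = 9/34 × 1/2 × 1/2 = 0.066.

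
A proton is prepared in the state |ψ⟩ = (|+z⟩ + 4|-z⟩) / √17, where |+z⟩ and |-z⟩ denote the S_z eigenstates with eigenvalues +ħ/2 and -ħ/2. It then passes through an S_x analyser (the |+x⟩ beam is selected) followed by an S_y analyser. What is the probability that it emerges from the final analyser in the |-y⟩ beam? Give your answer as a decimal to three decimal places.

0.368

First analyser (S_x): P(|+x⟩) = |⟨+x|ψ⟩|² = 25/34.
After stage 1 the state is |+x⟩; P(|-y⟩) = |⟨-y|+x⟩|² = 1/2.
Joint probability = 25/34 × 1/2 = 0.368.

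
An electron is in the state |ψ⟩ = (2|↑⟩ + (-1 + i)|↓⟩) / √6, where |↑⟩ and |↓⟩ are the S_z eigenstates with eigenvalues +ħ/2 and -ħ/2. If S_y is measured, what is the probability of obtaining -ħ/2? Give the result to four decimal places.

0.1667

|-y⟩ = (|↑⟩ - i|↓⟩)/√2, so ⟨-y|ψ⟩ = (1 - i) / (√2·√6).
P = |1 - i|² / 12 = 2/12.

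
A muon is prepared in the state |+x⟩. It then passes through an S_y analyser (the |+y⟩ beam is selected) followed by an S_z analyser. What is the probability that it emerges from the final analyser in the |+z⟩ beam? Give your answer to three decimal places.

First analyser (S_y): from |+x⟩, P(|+y⟩) = 1/2.
After stage 1 the state is |+y⟩; P(|+z⟩) = |⟨+z|+y⟩|² = 1/2.
Joint probability = 1/2 × 1/2 = 0.250.

0.250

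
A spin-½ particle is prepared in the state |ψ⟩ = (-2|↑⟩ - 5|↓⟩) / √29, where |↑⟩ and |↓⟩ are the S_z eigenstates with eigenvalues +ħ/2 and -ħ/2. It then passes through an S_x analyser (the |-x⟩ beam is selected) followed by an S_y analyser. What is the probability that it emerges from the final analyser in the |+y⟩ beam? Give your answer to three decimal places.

0.078

First analyser (S_x): P(|-x⟩) = |⟨-x|ψ⟩|² = 9/58.
After stage 1 the state is |-x⟩; P(|+y⟩) = |⟨+y|-x⟩|² = 1/2.
Joint probability = 9/58 × 1/2 = 0.078.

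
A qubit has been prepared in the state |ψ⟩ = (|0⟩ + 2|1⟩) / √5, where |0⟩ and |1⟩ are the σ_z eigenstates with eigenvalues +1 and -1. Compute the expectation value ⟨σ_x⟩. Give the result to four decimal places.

⟨σ_x⟩ = 2 Re(a* b)/(|a|²+|b|²) with a = 1, b = 2.
a* b = 2, so ⟨σ_x⟩ = 4/5.

0.8000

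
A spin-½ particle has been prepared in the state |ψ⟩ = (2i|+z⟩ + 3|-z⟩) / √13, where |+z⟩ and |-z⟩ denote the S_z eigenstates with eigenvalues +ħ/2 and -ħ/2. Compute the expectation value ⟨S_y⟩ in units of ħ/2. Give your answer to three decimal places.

-0.923

⟨σ_y⟩ = 2 Im(a* b)/(|a|²+|b|²) with a = 2i, b = 3.
a* b = -6i, so ⟨σ_y⟩ = -12/13.
⟨S_y⟩ = (ħ/2)·⟨σ_y⟩.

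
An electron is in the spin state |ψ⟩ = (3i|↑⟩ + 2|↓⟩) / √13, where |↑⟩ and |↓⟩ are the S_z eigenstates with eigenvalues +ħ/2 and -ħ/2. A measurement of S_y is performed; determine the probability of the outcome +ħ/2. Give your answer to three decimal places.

|+y⟩ = (|↑⟩ + i|↓⟩)/√2, so ⟨+y|ψ⟩ = (i) / (√2·√13).
P = |i|² / 26 = 1/26.

0.038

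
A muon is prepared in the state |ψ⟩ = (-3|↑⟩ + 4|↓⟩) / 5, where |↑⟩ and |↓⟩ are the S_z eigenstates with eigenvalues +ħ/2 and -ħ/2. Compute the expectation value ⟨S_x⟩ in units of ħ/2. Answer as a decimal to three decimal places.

⟨σ_x⟩ = 2 Re(a* b)/(|a|²+|b|²) with a = -3, b = 4.
a* b = -12, so ⟨σ_x⟩ = -24/25.
⟨S_x⟩ = (ħ/2)·⟨σ_x⟩.

-0.960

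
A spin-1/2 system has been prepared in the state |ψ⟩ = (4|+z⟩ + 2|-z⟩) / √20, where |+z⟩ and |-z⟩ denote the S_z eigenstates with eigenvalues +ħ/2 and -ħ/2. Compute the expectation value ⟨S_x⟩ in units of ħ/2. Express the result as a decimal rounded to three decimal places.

⟨σ_x⟩ = 2 Re(a* b)/(|a|²+|b|²) with a = 4, b = 2.
a* b = 8, so ⟨σ_x⟩ = 16/20.
⟨S_x⟩ = (ħ/2)·⟨σ_x⟩.

0.800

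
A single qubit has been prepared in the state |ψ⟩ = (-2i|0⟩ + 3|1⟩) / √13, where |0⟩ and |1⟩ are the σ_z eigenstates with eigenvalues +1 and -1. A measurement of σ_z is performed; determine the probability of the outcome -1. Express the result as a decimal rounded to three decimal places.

0.692

The -1 outcome corresponds to |1⟩. Its amplitude in |ψ⟩ is 3/√13.
P = |3|² / 13 = 9/13.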